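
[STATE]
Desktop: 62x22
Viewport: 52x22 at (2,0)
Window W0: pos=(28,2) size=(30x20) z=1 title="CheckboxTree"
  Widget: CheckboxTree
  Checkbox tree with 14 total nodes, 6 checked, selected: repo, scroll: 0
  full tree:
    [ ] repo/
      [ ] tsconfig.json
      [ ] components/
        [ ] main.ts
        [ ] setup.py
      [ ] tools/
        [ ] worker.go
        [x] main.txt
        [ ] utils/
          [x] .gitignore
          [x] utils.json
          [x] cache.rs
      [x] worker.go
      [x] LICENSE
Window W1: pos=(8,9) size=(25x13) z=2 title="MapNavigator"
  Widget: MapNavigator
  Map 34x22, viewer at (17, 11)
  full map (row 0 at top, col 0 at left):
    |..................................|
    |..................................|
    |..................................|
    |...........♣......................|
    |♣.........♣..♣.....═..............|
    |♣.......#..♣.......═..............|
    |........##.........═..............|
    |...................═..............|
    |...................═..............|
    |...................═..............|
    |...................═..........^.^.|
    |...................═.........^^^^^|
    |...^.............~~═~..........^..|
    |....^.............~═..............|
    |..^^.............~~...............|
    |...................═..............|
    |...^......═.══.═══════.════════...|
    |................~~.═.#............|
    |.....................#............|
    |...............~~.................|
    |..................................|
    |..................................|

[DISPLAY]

                                                    
                                                    
                          ┏━━━━━━━━━━━━━━━━━━━━━━━━━
                          ┃ CheckboxTree            
                          ┠─────────────────────────
                          ┃>[-] repo/               
                          ┃   [ ] tsconfig.json     
                          ┃   [ ] components/       
                          ┃     [ ] main.ts         
      ┏━━━━━━━━━━━━━━━━━━━━━━━┓ [ ] setup.py        
      ┃ MapNavigator          ┃-] tools/            
      ┠───────────────────────┨ [ ] worker.go       
      ┃.............═.........┃ [x] main.txt        
      ┃.............═.........┃ [x] utils/          
      ┃.............═.........┃   [x] .gitignore    
      ┃.............═.........┃   [x] utils.json    
      ┃...........@.═.........┃   [x] cache.rs      
      ┃...........~~═~........┃x] worker.go         
      ┃............~═.........┃x] LICENSE           
      ┃...........~~..........┃                     
      ┃.............═.........┃                     
      ┗━━━━━━━━━━━━━━━━━━━━━━━┛━━━━━━━━━━━━━━━━━━━━━


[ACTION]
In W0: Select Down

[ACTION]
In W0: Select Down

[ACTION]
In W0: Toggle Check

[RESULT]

                                                    
                                                    
                          ┏━━━━━━━━━━━━━━━━━━━━━━━━━
                          ┃ CheckboxTree            
                          ┠─────────────────────────
                          ┃ [-] repo/               
                          ┃   [ ] tsconfig.json     
                          ┃>  [x] components/       
                          ┃     [x] main.ts         
      ┏━━━━━━━━━━━━━━━━━━━━━━━┓ [x] setup.py        
      ┃ MapNavigator          ┃-] tools/            
      ┠───────────────────────┨ [ ] worker.go       
      ┃.............═.........┃ [x] main.txt        
      ┃.............═.........┃ [x] utils/          
      ┃.............═.........┃   [x] .gitignore    
      ┃.............═.........┃   [x] utils.json    
      ┃...........@.═.........┃   [x] cache.rs      
      ┃...........~~═~........┃x] worker.go         
      ┃............~═.........┃x] LICENSE           
      ┃...........~~..........┃                     
      ┃.............═.........┃                     
      ┗━━━━━━━━━━━━━━━━━━━━━━━┛━━━━━━━━━━━━━━━━━━━━━


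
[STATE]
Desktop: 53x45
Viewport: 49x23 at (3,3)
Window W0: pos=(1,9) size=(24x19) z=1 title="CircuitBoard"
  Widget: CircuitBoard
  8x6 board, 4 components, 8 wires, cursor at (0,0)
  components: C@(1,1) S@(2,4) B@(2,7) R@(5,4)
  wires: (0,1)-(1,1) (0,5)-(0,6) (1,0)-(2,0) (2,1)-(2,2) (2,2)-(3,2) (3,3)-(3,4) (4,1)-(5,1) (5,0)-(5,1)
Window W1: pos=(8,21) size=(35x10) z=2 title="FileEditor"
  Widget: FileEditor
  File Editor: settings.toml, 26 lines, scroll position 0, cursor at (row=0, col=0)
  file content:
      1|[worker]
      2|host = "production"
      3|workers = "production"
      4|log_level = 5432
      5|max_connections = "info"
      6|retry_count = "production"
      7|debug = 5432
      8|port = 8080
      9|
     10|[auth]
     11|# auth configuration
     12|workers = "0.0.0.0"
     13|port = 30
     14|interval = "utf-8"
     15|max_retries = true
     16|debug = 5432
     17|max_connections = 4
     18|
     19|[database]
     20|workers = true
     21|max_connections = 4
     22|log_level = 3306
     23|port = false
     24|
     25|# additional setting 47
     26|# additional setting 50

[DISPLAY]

                                                 
                                                 
                                                 
                                                 
                                                 
                                                 
━━━━━━━━━━━━━━━━━━━━━┓                           
CircuitBoard         ┃                           
─────────────────────┨                           
  0 1 2 3 4 5 6 7    ┃                           
  [.]  ·             ┃                           
       │             ┃                           
   ·   C             ┃                           
   │                 ┃                           
   ·   · ─ ·       S ┃                           
           │         ┃                           
           ·   · ─ · ┃                           
                     ┃                           
     ┏━━━━━━━━━━━━━━━━━━━━━━━━━━━━━━━━━┓         
     ┃ FileEditor                      ┃         
   · ┠─────────────────────────────────┨         
ursor┃█worker]                        ▲┃         
     ┃host = "production"             █┃         


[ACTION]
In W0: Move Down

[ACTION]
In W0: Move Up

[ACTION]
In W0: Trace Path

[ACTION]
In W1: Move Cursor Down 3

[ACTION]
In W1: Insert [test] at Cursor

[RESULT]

                                                 
                                                 
                                                 
                                                 
                                                 
                                                 
━━━━━━━━━━━━━━━━━━━━━┓                           
CircuitBoard         ┃                           
─────────────────────┨                           
  0 1 2 3 4 5 6 7    ┃                           
  [.]  ·             ┃                           
       │             ┃                           
   ·   C             ┃                           
   │                 ┃                           
   ·   · ─ ·       S ┃                           
           │         ┃                           
           ·   · ─ · ┃                           
                     ┃                           
     ┏━━━━━━━━━━━━━━━━━━━━━━━━━━━━━━━━━┓         
     ┃ FileEditor                      ┃         
   · ┠─────────────────────────────────┨         
ursor┃[worker]                        ▲┃         
     ┃host = "production"             █┃         


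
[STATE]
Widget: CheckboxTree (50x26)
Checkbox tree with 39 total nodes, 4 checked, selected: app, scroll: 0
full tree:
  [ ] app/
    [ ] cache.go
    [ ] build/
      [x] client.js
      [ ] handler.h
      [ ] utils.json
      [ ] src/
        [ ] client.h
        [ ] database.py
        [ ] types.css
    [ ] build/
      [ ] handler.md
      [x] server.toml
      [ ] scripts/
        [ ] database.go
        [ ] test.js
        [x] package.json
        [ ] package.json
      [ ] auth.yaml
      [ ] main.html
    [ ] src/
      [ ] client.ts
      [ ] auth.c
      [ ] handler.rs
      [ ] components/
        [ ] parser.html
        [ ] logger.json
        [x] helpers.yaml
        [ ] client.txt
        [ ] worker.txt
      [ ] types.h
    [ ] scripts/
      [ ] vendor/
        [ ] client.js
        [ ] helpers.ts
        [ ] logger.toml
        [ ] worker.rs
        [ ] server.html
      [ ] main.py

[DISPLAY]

>[-] app/                                         
   [ ] cache.go                                   
   [-] build/                                     
     [x] client.js                                
     [ ] handler.h                                
     [ ] utils.json                               
     [ ] src/                                     
       [ ] client.h                               
       [ ] database.py                            
       [ ] types.css                              
   [-] build/                                     
     [ ] handler.md                               
     [x] server.toml                              
     [-] scripts/                                 
       [ ] database.go                            
       [ ] test.js                                
       [x] package.json                           
       [ ] package.json                           
     [ ] auth.yaml                                
     [ ] main.html                                
   [-] src/                                       
     [ ] client.ts                                
     [ ] auth.c                                   
     [ ] handler.rs                               
     [-] components/                              
       [ ] parser.html                            


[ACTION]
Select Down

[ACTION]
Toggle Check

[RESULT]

 [-] app/                                         
>  [x] cache.go                                   
   [-] build/                                     
     [x] client.js                                
     [ ] handler.h                                
     [ ] utils.json                               
     [ ] src/                                     
       [ ] client.h                               
       [ ] database.py                            
       [ ] types.css                              
   [-] build/                                     
     [ ] handler.md                               
     [x] server.toml                              
     [-] scripts/                                 
       [ ] database.go                            
       [ ] test.js                                
       [x] package.json                           
       [ ] package.json                           
     [ ] auth.yaml                                
     [ ] main.html                                
   [-] src/                                       
     [ ] client.ts                                
     [ ] auth.c                                   
     [ ] handler.rs                               
     [-] components/                              
       [ ] parser.html                            


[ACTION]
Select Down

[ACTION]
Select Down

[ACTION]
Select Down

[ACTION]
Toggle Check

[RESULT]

 [-] app/                                         
   [x] cache.go                                   
   [-] build/                                     
     [x] client.js                                
>    [x] handler.h                                
     [ ] utils.json                               
     [ ] src/                                     
       [ ] client.h                               
       [ ] database.py                            
       [ ] types.css                              
   [-] build/                                     
     [ ] handler.md                               
     [x] server.toml                              
     [-] scripts/                                 
       [ ] database.go                            
       [ ] test.js                                
       [x] package.json                           
       [ ] package.json                           
     [ ] auth.yaml                                
     [ ] main.html                                
   [-] src/                                       
     [ ] client.ts                                
     [ ] auth.c                                   
     [ ] handler.rs                               
     [-] components/                              
       [ ] parser.html                            


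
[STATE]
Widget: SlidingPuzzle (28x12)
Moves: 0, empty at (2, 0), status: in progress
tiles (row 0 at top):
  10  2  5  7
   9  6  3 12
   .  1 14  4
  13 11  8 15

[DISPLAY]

┌────┬────┬────┬────┐       
│ 10 │  2 │  5 │  7 │       
├────┼────┼────┼────┤       
│  9 │  6 │  3 │ 12 │       
├────┼────┼────┼────┤       
│    │  1 │ 14 │  4 │       
├────┼────┼────┼────┤       
│ 13 │ 11 │  8 │ 15 │       
└────┴────┴────┴────┘       
Moves: 0                    
                            
                            


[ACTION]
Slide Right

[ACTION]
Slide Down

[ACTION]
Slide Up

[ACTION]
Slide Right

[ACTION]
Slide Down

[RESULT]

┌────┬────┬────┬────┐       
│ 10 │  2 │  5 │  7 │       
├────┼────┼────┼────┤       
│    │  6 │  3 │ 12 │       
├────┼────┼────┼────┤       
│  9 │  1 │ 14 │  4 │       
├────┼────┼────┼────┤       
│ 13 │ 11 │  8 │ 15 │       
└────┴────┴────┴────┘       
Moves: 3                    
                            
                            


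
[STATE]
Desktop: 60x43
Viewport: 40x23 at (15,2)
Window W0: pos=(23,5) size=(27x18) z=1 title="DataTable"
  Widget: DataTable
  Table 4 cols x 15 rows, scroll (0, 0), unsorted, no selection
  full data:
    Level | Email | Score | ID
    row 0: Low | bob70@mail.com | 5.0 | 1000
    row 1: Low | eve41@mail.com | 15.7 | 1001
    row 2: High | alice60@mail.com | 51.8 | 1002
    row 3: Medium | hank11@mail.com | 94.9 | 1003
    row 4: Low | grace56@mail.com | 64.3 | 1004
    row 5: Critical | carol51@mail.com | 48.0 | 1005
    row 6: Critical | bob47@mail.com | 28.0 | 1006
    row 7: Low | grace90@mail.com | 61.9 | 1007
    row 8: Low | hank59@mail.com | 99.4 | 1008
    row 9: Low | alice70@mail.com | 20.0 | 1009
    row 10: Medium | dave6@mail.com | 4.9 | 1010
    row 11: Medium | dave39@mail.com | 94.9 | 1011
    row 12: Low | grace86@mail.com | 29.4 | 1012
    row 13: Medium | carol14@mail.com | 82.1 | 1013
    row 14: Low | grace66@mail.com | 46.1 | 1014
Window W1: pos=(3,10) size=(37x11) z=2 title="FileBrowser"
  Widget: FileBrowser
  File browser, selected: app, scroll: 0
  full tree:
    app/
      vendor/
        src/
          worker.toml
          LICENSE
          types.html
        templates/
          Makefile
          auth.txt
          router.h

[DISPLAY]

                                        
                                        
                                        
        ┏━━━━━━━━━━━━━━━━━━━━━━━━━┓     
        ┃ DataTable               ┃     
        ┠─────────────────────────┨     
        ┃Level   │Email           ┃     
        ┃────────┼────────────────┃     
━━━━━━━━━━━━━━━━━━━━━━━━┓ail.com  ┃     
r                       ┃ail.com  ┃     
────────────────────────┨@mail.com┃     
                        ┃mail.com ┃     
dor/                    ┃@mail.com┃     
                        ┃@mail.com┃     
                        ┃ail.com  ┃     
                        ┃@mail.com┃     
                        ┃mail.com ┃     
                        ┃@mail.com┃     
━━━━━━━━━━━━━━━━━━━━━━━━┛ail.com  ┃     
        ┃Medium  │dave39@mail.com ┃     
        ┗━━━━━━━━━━━━━━━━━━━━━━━━━┛     
                                        
                                        


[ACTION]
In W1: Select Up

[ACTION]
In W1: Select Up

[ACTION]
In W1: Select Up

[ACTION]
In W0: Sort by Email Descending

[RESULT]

                                        
                                        
                                        
        ┏━━━━━━━━━━━━━━━━━━━━━━━━━┓     
        ┃ DataTable               ┃     
        ┠─────────────────────────┨     
        ┃Level   │Email          ▼┃     
        ┃────────┼────────────────┃     
━━━━━━━━━━━━━━━━━━━━━━━━┓mail.com ┃     
r                       ┃mail.com ┃     
────────────────────────┨@mail.com┃     
                        ┃@mail.com┃     
dor/                    ┃@mail.com┃     
                        ┃@mail.com┃     
                        ┃ail.com  ┃     
                        ┃ail.com  ┃     
                        ┃mail.com ┃     
                        ┃@mail.com┃     
━━━━━━━━━━━━━━━━━━━━━━━━┛@mail.com┃     
        ┃Low     │bob70@mail.com  ┃     
        ┗━━━━━━━━━━━━━━━━━━━━━━━━━┛     
                                        
                                        


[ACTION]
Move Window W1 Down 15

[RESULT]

                                        
                                        
                                        
        ┏━━━━━━━━━━━━━━━━━━━━━━━━━┓     
        ┃ DataTable               ┃     
        ┠─────────────────────────┨     
        ┃Level   │Email          ▼┃     
        ┃────────┼────────────────┃     
        ┃Low     │hank59@mail.com ┃     
        ┃Medium  │hank11@mail.com ┃     
        ┃Low     │grace90@mail.com┃     
        ┃Low     │grace86@mail.com┃     
        ┃Low     │grace66@mail.com┃     
        ┃Low     │grace56@mail.com┃     
        ┃Low     │eve41@mail.com  ┃     
        ┃Medium  │dave6@mail.com  ┃     
        ┃Medium  │dave39@mail.com ┃     
        ┃Critical│carol51@mail.com┃     
        ┃Medium  │carol14@mail.com┃     
        ┃Low     │bob70@mail.com  ┃     
        ┗━━━━━━━━━━━━━━━━━━━━━━━━━┛     
                                        
                                        


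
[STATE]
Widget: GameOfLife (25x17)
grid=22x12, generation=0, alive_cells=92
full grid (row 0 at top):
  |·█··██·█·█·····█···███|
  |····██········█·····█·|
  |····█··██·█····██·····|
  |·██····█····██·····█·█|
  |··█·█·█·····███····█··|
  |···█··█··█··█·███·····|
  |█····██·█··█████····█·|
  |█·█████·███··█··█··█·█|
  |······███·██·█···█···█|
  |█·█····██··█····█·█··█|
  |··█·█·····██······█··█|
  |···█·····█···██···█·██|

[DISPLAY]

Gen: 0                   
·█··██·█·█·····█···███   
····██········█·····█·   
····█··██·█····██·····   
·██····█····██·····█·█   
··█·█·█·····███····█··   
···█··█··█··█·███·····   
█····██·█··█████····█·   
█·█████·███··█··█··█·█   
······███·██·█···█···█   
█·█····██··█····█·█··█   
··█·█·····██······█··█   
···█·····█···██···█·██   
                         
                         
                         
                         


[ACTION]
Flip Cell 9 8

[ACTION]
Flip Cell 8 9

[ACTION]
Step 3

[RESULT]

Gen: 3                   
····██················   
···█·█······███·······   
··█········█···█····█·   
··█·······█···█·····█·   
··█········█·█······█·   
··█·██················   
··██·█·········██·····   
███·█·········█····███   
██·███·········██·█···   
██·█······█·······█·██   
·█·█·····██·······█···   
··█·······██·······██·   
                         
                         
                         
                         


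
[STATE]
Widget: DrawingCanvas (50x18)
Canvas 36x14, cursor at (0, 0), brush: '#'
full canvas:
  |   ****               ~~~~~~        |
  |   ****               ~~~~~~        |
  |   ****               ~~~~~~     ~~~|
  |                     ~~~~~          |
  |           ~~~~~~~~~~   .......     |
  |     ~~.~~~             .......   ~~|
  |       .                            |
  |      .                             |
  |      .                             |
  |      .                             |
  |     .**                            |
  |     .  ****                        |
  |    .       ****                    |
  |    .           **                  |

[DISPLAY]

+  ****               ~~~~~~                      
   ****               ~~~~~~                      
   ****               ~~~~~~     ~~~              
                     ~~~~~                        
           ~~~~~~~~~~   .......                   
     ~~.~~~             .......   ~~              
       .                                          
      .                                           
      .                                           
      .                                           
     .**                                          
     .  ****                                      
    .       ****                                  
    .           **                                
                                                  
                                                  
                                                  
                                                  


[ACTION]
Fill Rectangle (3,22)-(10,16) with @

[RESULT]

+  ****               ~~~~~~                      
   ****               ~~~~~~                      
   ****               ~~~~~~     ~~~              
                @@@@@@@~~~                        
           ~~~~~@@@@@@@ .......                   
     ~~.~~~     @@@@@@@ .......   ~~              
       .        @@@@@@@                           
      .         @@@@@@@                           
      .         @@@@@@@                           
      .         @@@@@@@                           
     .**        @@@@@@@                           
     .  ****                                      
    .       ****                                  
    .           **                                
                                                  
                                                  
                                                  
                                                  


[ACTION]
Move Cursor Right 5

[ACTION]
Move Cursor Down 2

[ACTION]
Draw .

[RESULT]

   ****               ~~~~~~                      
   ****               ~~~~~~                      
   **.*               ~~~~~~     ~~~              
                @@@@@@@~~~                        
           ~~~~~@@@@@@@ .......                   
     ~~.~~~     @@@@@@@ .......   ~~              
       .        @@@@@@@                           
      .         @@@@@@@                           
      .         @@@@@@@                           
      .         @@@@@@@                           
     .**        @@@@@@@                           
     .  ****                                      
    .       ****                                  
    .           **                                
                                                  
                                                  
                                                  
                                                  


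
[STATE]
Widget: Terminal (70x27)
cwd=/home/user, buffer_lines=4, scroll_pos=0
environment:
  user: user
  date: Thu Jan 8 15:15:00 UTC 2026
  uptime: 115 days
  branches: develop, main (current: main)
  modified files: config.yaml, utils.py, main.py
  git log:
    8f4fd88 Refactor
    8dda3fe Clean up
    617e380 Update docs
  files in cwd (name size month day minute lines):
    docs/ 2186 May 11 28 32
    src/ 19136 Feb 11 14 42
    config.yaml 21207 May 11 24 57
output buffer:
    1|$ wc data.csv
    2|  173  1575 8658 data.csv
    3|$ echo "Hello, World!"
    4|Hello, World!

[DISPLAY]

$ wc data.csv                                                         
  173  1575 8658 data.csv                                             
$ echo "Hello, World!"                                                
Hello, World!                                                         
$ █                                                                   
                                                                      
                                                                      
                                                                      
                                                                      
                                                                      
                                                                      
                                                                      
                                                                      
                                                                      
                                                                      
                                                                      
                                                                      
                                                                      
                                                                      
                                                                      
                                                                      
                                                                      
                                                                      
                                                                      
                                                                      
                                                                      
                                                                      


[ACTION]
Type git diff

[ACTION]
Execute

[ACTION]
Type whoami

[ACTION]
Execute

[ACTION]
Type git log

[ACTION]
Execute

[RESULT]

$ wc data.csv                                                         
  173  1575 8658 data.csv                                             
$ echo "Hello, World!"                                                
Hello, World!                                                         
$ git diff                                                            
diff --git a/main.py b/main.py                                        
--- a/main.py                                                         
+++ b/main.py                                                         
@@ -1,3 +1,4 @@                                                       
+# updated                                                            
 import sys                                                           
$ whoami                                                              
user                                                                  
$ git log                                                             
8f4fd88 Refactor                                                      
8dda3fe Clean up                                                      
617e380 Update docs                                                   
$ █                                                                   
                                                                      
                                                                      
                                                                      
                                                                      
                                                                      
                                                                      
                                                                      
                                                                      
                                                                      


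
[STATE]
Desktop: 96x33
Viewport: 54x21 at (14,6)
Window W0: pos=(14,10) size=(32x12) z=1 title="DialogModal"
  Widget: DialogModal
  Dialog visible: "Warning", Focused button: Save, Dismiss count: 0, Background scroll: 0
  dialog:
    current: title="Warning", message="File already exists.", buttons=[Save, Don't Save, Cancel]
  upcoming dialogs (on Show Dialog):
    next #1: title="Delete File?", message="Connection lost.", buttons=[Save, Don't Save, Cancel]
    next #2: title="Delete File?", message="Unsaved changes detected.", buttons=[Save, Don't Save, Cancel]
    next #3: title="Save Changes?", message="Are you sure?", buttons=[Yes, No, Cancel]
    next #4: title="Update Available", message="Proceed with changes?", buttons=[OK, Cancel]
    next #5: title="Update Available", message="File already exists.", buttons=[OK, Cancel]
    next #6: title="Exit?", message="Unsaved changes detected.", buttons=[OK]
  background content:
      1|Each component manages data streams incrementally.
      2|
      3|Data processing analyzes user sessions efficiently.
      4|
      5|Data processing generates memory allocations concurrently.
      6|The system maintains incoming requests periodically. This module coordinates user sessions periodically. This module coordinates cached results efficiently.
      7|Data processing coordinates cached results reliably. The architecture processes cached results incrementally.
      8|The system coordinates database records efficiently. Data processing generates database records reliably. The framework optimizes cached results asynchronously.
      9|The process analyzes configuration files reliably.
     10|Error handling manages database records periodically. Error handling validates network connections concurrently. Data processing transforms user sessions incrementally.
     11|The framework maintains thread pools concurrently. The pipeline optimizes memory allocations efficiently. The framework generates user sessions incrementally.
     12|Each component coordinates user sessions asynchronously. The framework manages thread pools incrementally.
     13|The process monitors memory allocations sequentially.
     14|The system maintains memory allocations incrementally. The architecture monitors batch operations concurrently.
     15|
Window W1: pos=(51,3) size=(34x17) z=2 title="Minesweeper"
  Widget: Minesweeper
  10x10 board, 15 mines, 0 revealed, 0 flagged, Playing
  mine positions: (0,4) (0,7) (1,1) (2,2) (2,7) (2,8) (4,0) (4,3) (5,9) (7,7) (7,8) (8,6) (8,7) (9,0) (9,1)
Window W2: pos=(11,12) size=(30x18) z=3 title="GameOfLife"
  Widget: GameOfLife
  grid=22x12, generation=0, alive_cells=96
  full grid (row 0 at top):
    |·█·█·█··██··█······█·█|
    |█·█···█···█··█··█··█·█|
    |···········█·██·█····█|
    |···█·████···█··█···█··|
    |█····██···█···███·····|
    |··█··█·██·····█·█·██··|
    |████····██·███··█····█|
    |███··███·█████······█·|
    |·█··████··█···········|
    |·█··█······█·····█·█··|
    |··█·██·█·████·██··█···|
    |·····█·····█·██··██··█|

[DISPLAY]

                                     ┃■■■■■■■■■■      
                                     ┃■■■■■■■■■■      
                                     ┃■■■■■■■■■■      
                                     ┃■■■■■■■■■■      
┏━━━━━━━━━━━━━━━━━━━━━━━━━━━━━━┓     ┃■■■■■■■■■■      
┃ DialogModal                  ┃     ┃■■■■■■■■■■      
━━━━━━━━━━━━━━━━━━━━━━━━━━┓────┨     ┃■■■■■■■■■■      
ameOfLife                 ┃a st┃     ┃■■■■■■■■■■      
──────────────────────────┨─┐  ┃     ┃■■■■■■■■■■      
n: 0                      ┃ │r ┃     ┃■■■■■■■■■■      
·█·█··██··█······█·█      ┃ │  ┃     ┃                
█···█···█··█··█··█·█      ┃n│mo┃     ┃                
·········█·██·█····█      ┃─┘g ┃     ┃                
·█·████···█··█···█··      ┃s ca┃     ┗━━━━━━━━━━━━━━━━
···██···█···███·····      ┃abas┃                      
█··█·██·····█·█·██··      ┃━━━━┛                      
██····██·███··█····█      ┃                           
█··███·█████······█·      ┃                           
··████··█···········      ┃                           
··█······█·····█·█··      ┃                           
█·██·█·████·██··█···      ┃                           


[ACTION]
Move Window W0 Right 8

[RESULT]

                                     ┃■■■■■■■■■■      
                                     ┃■■■■■■■■■■      
                                     ┃■■■■■■■■■■      
                                     ┃■■■■■■■■■■      
        ┏━━━━━━━━━━━━━━━━━━━━━━━━━━━━┃■■■■■■■■■■      
        ┃ DialogModal                ┃■■■■■■■■■■      
━━━━━━━━━━━━━━━━━━━━━━━━━━┓──────────┃■■■■■■■■■■      
ameOfLife                 ┃ages data ┃■■■■■■■■■■      
──────────────────────────┨─────────┐┃■■■■■■■■■■      
n: 0                      ┃         │┃■■■■■■■■■■      
·█·█··██··█······█·█      ┃exists.  │┃                
█···█···█··█··█··█·█      ┃ave   Can│┃                
·········█·██·█····█      ┃─────────┘┃                
·█·████···█··█···█··      ┃ordinates ┗━━━━━━━━━━━━━━━━
···██···█···███·····      ┃ates databas┃              
█··█·██·····█·█·██··      ┃━━━━━━━━━━━━┛              
██····██·███··█····█      ┃                           
█··███·█████······█·      ┃                           
··████··█···········      ┃                           
··█······█·····█·█··      ┃                           
█·██·█·████·██··█···      ┃                           


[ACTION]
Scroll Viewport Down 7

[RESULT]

━━━━━━━━━━━━━━━━━━━━━━━━━━┓──────────┃■■■■■■■■■■      
ameOfLife                 ┃ages data ┃■■■■■■■■■■      
──────────────────────────┨─────────┐┃■■■■■■■■■■      
n: 0                      ┃         │┃■■■■■■■■■■      
·█·█··██··█······█·█      ┃exists.  │┃                
█···█···█··█··█··█·█      ┃ave   Can│┃                
·········█·██·█····█      ┃─────────┘┃                
·█·████···█··█···█··      ┃ordinates ┗━━━━━━━━━━━━━━━━
···██···█···███·····      ┃ates databas┃              
█··█·██·····█·█·██··      ┃━━━━━━━━━━━━┛              
██····██·███··█····█      ┃                           
█··███·█████······█·      ┃                           
··████··█···········      ┃                           
··█······█·····█·█··      ┃                           
█·██·█·████·██··█···      ┃                           
···█·····█·██··██··█      ┃                           
                          ┃                           
━━━━━━━━━━━━━━━━━━━━━━━━━━┛                           
                                                      
                                                      
                                                      
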